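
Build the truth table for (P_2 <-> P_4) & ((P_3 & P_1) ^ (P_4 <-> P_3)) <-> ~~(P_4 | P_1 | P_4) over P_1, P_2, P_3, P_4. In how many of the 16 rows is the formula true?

P_1 | P_2 | P_3 | P_4 | φ
--- | --- | --- | --- | -
 F  |  F  |  F  |  F  | F
 F  |  F  |  F  |  T  | F
 F  |  F  |  T  |  F  | T
 F  |  F  |  T  |  T  | F
 F  |  T  |  F  |  F  | T
 F  |  T  |  F  |  T  | F
 F  |  T  |  T  |  F  | T
 F  |  T  |  T  |  T  | T
 T  |  F  |  F  |  F  | T
 T  |  F  |  F  |  T  | F
 T  |  F  |  T  |  F  | T
 T  |  F  |  T  |  T  | F
 T  |  T  |  F  |  F  | F
 T  |  T  |  F  |  T  | F
 T  |  T  |  T  |  F  | F
 T  |  T  |  T  |  T  | F
The formula is true on 6 of the 16 rows.

6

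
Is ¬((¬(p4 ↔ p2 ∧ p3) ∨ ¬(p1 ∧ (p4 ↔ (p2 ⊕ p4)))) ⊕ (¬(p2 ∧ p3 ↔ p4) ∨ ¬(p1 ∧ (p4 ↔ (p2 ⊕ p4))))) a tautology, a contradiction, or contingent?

p1 | p2 | p3 | p4 | (p2 ∧ p3) | (p4 ↔ (p2 ∧ p3)) | ¬(p4 ↔ (p2 ∧ p3)) | (p2 ⊕ p4) | (p4 ↔ (p2 ⊕ p4)) | (p1 ∧ (p4 ↔ (p2 ⊕ p4))) | ¬(p1 ∧ (p4 ↔ (p2 ⊕ p4))) | ((p2 ∧ p3) ↔ p4) | ¬((p2 ∧ p3) ↔ p4) | φ
-- | -- | -- | -- | --------- | ---------------- | ----------------- | --------- | ---------------- | ----------------------- | ------------------------ | ---------------- | ----------------- | -
0  | 0  | 0  | 0  |     0     |        1         |         0         |     0     |        1         |            0            |            1             |        1         |         0         | 1
0  | 0  | 0  | 1  |     0     |        0         |         1         |     1     |        1         |            0            |            1             |        0         |         1         | 1
0  | 0  | 1  | 0  |     0     |        1         |         0         |     0     |        1         |            0            |            1             |        1         |         0         | 1
0  | 0  | 1  | 1  |     0     |        0         |         1         |     1     |        1         |            0            |            1             |        0         |         1         | 1
0  | 1  | 0  | 0  |     0     |        1         |         0         |     1     |        0         |            0            |            1             |        1         |         0         | 1
0  | 1  | 0  | 1  |     0     |        0         |         1         |     0     |        0         |            0            |            1             |        0         |         1         | 1
0  | 1  | 1  | 0  |     1     |        0         |         1         |     1     |        0         |            0            |            1             |        0         |         1         | 1
0  | 1  | 1  | 1  |     1     |        1         |         0         |     0     |        0         |            0            |            1             |        1         |         0         | 1
1  | 0  | 0  | 0  |     0     |        1         |         0         |     0     |        1         |            1            |            0             |        1         |         0         | 1
1  | 0  | 0  | 1  |     0     |        0         |         1         |     1     |        1         |            1            |            0             |        0         |         1         | 1
1  | 0  | 1  | 0  |     0     |        1         |         0         |     0     |        1         |            1            |            0             |        1         |         0         | 1
1  | 0  | 1  | 1  |     0     |        0         |         1         |     1     |        1         |            1            |            0             |        0         |         1         | 1
1  | 1  | 0  | 0  |     0     |        1         |         0         |     1     |        0         |            0            |            1             |        1         |         0         | 1
1  | 1  | 0  | 1  |     0     |        0         |         1         |     0     |        0         |            0            |            1             |        0         |         1         | 1
1  | 1  | 1  | 0  |     1     |        0         |         1         |     1     |        0         |            0            |            1             |        0         |         1         | 1
1  | 1  | 1  | 1  |     1     |        1         |         0         |     0     |        0         |            0            |            1             |        1         |         0         | 1
Every row is 1, so the formula is a tautology.

tautology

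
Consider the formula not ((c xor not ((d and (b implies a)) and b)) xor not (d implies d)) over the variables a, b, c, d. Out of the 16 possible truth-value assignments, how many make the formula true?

8

a | b | c | d | (b implies a) | (d and (b implies a)) | (d implies d) | not (d implies d) | φ
- | - | - | - | ------------- | --------------------- | ------------- | ----------------- | -
F | F | F | F |       T       |           F           |       T       |         F         | F
F | F | F | T |       T       |           T           |       T       |         F         | F
F | F | T | F |       T       |           F           |       T       |         F         | T
F | F | T | T |       T       |           T           |       T       |         F         | T
F | T | F | F |       F       |           F           |       T       |         F         | F
F | T | F | T |       F       |           F           |       T       |         F         | F
F | T | T | F |       F       |           F           |       T       |         F         | T
F | T | T | T |       F       |           F           |       T       |         F         | T
T | F | F | F |       T       |           F           |       T       |         F         | F
T | F | F | T |       T       |           T           |       T       |         F         | F
T | F | T | F |       T       |           F           |       T       |         F         | T
T | F | T | T |       T       |           T           |       T       |         F         | T
T | T | F | F |       T       |           F           |       T       |         F         | F
T | T | F | T |       T       |           T           |       T       |         F         | T
T | T | T | F |       T       |           F           |       T       |         F         | T
T | T | T | T |       T       |           T           |       T       |         F         | F
The formula is true on 8 of the 16 rows.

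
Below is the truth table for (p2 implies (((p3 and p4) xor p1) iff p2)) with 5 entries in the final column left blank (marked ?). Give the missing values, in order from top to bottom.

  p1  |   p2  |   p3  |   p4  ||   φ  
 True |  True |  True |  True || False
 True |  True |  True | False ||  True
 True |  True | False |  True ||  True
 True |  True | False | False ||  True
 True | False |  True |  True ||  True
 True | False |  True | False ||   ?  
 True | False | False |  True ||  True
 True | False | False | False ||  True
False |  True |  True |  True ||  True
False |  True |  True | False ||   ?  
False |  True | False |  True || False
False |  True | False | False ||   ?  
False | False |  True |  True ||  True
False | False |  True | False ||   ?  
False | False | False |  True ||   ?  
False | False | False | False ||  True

True, False, False, True, True

Row p1=True, p2=False, p3=True, p4=False: (((p3 and p4) xor p1) iff p2) = False, so the formula = True.
Row p1=False, p2=True, p3=True, p4=False: (((p3 and p4) xor p1) iff p2) = False, so the formula = False.
Row p1=False, p2=True, p3=False, p4=False: (((p3 and p4) xor p1) iff p2) = False, so the formula = False.
Row p1=False, p2=False, p3=True, p4=False: (((p3 and p4) xor p1) iff p2) = True, so the formula = True.
Row p1=False, p2=False, p3=False, p4=True: (((p3 and p4) xor p1) iff p2) = True, so the formula = True.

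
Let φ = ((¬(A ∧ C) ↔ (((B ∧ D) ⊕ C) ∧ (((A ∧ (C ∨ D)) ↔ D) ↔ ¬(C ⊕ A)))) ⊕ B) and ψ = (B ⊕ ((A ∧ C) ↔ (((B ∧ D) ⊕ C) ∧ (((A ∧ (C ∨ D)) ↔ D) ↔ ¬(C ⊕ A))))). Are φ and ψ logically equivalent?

not equivalent

A  B  C  D  |  φ  ψ
0  0  0  0  |  0  1
0  0  0  1  |  0  1
0  0  1  0  |  0  1
0  0  1  1  |  1  0
0  1  0  0  |  1  0
0  1  0  1  |  1  0
0  1  1  0  |  1  0
0  1  1  1  |  1  0
1  0  0  0  |  0  1
1  0  0  1  |  0  1
1  0  1  0  |  1  0
1  0  1  1  |  0  1
1  1  0  0  |  1  0
1  1  0  1  |  1  0
1  1  1  0  |  0  1
1  1  1  1  |  0  1
The columns differ at A=0, B=0, C=0, D=0 (φ=0, ψ=1), so they are not equivalent.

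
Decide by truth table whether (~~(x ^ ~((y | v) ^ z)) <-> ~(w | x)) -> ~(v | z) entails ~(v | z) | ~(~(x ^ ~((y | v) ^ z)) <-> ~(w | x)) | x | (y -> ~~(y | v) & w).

no

x | y | z | w | v | φ | ψ
- | - | - | - | - | - | -
F | F | F | F | F | T | T
F | F | F | F | T | T | T
F | F | F | T | F | T | T
F | F | F | T | T | F | T
F | F | T | F | F | T | T
F | F | T | F | T | F | T
F | F | T | T | F | F | T
F | F | T | T | T | T | T
F | T | F | F | F | T | T
F | T | F | F | T | T | F
F | T | F | T | F | T | T
F | T | F | T | T | F | T
F | T | T | F | F | F | T
F | T | T | F | T | F | T
F | T | T | T | F | T | T
F | T | T | T | T | T | T
T | F | F | F | F | T | T
T | F | F | F | T | T | T
T | F | F | T | F | T | T
T | F | F | T | T | T | T
T | F | T | F | F | T | T
T | F | T | F | T | F | T
T | F | T | T | F | T | T
T | F | T | T | T | F | T
T | T | F | F | F | T | T
T | T | F | F | T | T | T
T | T | F | T | F | T | T
T | T | F | T | T | T | T
T | T | T | F | F | F | T
T | T | T | F | T | F | T
T | T | T | T | F | F | T
T | T | T | T | T | F | T
At x=F, y=T, z=F, w=F, v=T we have φ true but ψ false, so φ does not entail ψ.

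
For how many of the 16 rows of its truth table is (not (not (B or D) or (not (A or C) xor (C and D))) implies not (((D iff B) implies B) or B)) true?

A | B | C | D | φ
- | - | - | - | -
0 | 0 | 0 | 0 | 1
0 | 0 | 0 | 1 | 1
0 | 0 | 1 | 0 | 1
0 | 0 | 1 | 1 | 1
0 | 1 | 0 | 0 | 1
0 | 1 | 0 | 1 | 1
0 | 1 | 1 | 0 | 0
0 | 1 | 1 | 1 | 1
1 | 0 | 0 | 0 | 1
1 | 0 | 0 | 1 | 0
1 | 0 | 1 | 0 | 1
1 | 0 | 1 | 1 | 1
1 | 1 | 0 | 0 | 0
1 | 1 | 0 | 1 | 0
1 | 1 | 1 | 0 | 0
1 | 1 | 1 | 1 | 1
The formula is true on 11 of the 16 rows.

11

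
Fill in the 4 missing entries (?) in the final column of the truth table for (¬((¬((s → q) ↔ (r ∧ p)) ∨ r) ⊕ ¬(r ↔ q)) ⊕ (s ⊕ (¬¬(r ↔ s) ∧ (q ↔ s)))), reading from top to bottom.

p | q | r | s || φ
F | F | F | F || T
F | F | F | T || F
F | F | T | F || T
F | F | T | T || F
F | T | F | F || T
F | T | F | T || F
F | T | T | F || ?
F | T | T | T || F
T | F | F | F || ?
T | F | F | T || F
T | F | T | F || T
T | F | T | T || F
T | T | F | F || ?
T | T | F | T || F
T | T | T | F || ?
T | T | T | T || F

Row p=F, q=T, r=T, s=F: ¬((¬((s → q) ↔ (r ∧ p)) ∨ r) ⊕ ¬(r ↔ q)) = F, (s ⊕ (¬¬(r ↔ s) ∧ (q ↔ s))) = F, so the formula = F.
Row p=T, q=F, r=F, s=F: ¬((¬((s → q) ↔ (r ∧ p)) ∨ r) ⊕ ¬(r ↔ q)) = F, (s ⊕ (¬¬(r ↔ s) ∧ (q ↔ s))) = T, so the formula = T.
Row p=T, q=T, r=F, s=F: ¬((¬((s → q) ↔ (r ∧ p)) ∨ r) ⊕ ¬(r ↔ q)) = T, (s ⊕ (¬¬(r ↔ s) ∧ (q ↔ s))) = F, so the formula = T.
Row p=T, q=T, r=T, s=F: ¬((¬((s → q) ↔ (r ∧ p)) ∨ r) ⊕ ¬(r ↔ q)) = F, (s ⊕ (¬¬(r ↔ s) ∧ (q ↔ s))) = F, so the formula = F.

F, T, T, F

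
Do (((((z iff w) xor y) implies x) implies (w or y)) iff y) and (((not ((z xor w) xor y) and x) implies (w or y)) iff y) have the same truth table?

not equivalent

  x   |   y   |   z   |   w   ||   φ   |   ψ  
 True |  True |  True |  True ||  True |  True
 True |  True |  True | False ||  True |  True
 True |  True | False |  True ||  True |  True
 True |  True | False | False ||  True |  True
 True | False |  True |  True || False | False
 True | False |  True | False ||  True | False
 True | False | False |  True || False | False
 True | False | False | False ||  True |  True
False |  True |  True |  True ||  True |  True
False |  True |  True | False ||  True |  True
False |  True | False |  True ||  True |  True
False |  True | False | False ||  True |  True
False | False |  True |  True || False | False
False | False |  True | False ||  True | False
False | False | False |  True || False | False
False | False | False | False || False | False
The columns differ at x=True, y=False, z=True, w=False (φ=True, ψ=False), so they are not equivalent.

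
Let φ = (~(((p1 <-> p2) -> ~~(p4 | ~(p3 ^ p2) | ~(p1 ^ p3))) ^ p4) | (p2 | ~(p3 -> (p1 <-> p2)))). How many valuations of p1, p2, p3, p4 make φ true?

p1  p2  p3  p4     (p1 <-> p2)  (p3 ^ p2)  ~(p3 ^ p2)  (p1 ^ p3)  ~(p1 ^ p3)  (p3 -> (p1 <-> p2))  ~(p3 -> (p1 <-> p2))  (p2 | ~(p3 -> (p1 <-> p2)))  φ
0   0   0   0           1           0          1           0          1                1                    0                         0               0
0   0   0   1           1           0          1           0          1                1                    0                         0               1
0   0   1   0           1           1          0           1          0                1                    0                         0               1
0   0   1   1           1           1          0           1          0                1                    0                         0               1
0   1   0   0           0           1          0           0          1                1                    0                         1               1
0   1   0   1           0           1          0           0          1                1                    0                         1               1
0   1   1   0           0           0          1           1          0                0                    1                         1               1
0   1   1   1           0           0          1           1          0                0                    1                         1               1
1   0   0   0           0           0          1           1          0                1                    0                         0               0
1   0   0   1           0           0          1           1          0                1                    0                         0               1
1   0   1   0           0           1          0           0          1                0                    1                         1               1
1   0   1   1           0           1          0           0          1                0                    1                         1               1
1   1   0   0           1           1          0           1          0                1                    0                         1               1
1   1   0   1           1           1          0           1          0                1                    0                         1               1
1   1   1   0           1           0          1           0          1                1                    0                         1               1
1   1   1   1           1           0          1           0          1                1                    0                         1               1
The formula is true on 14 of the 16 rows.

14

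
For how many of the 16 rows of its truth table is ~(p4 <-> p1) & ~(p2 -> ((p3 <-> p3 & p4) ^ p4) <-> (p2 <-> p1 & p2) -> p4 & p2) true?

7

p1 | p2 | p3 | p4 | φ
-- | -- | -- | -- | -
T  | T  | T  | T  | F
T  | T  | T  | F  | F
T  | T  | F  | T  | F
T  | T  | F  | F  | T
T  | F  | T  | T  | F
T  | F  | T  | F  | T
T  | F  | F  | T  | F
T  | F  | F  | F  | T
F  | T  | T  | T  | T
F  | T  | T  | F  | F
F  | T  | F  | T  | T
F  | T  | F  | F  | F
F  | F  | T  | T  | T
F  | F  | T  | F  | F
F  | F  | F  | T  | T
F  | F  | F  | F  | F
The formula is true on 7 of the 16 rows.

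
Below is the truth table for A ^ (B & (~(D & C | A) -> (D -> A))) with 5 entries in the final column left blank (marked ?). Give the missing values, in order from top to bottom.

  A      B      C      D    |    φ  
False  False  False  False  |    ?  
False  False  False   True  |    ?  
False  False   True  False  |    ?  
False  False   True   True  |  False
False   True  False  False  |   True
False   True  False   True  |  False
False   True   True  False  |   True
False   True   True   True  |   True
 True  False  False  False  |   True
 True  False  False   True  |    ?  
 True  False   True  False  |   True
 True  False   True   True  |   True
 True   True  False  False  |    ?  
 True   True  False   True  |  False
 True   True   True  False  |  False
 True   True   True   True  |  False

False, False, False, True, False

Row A=False, B=False, C=False, D=False: (B & (~(D & C | A) -> (D -> A))) = False, so the formula = False.
Row A=False, B=False, C=False, D=True: (B & (~(D & C | A) -> (D -> A))) = False, so the formula = False.
Row A=False, B=False, C=True, D=False: (B & (~(D & C | A) -> (D -> A))) = False, so the formula = False.
Row A=True, B=False, C=False, D=True: (B & (~(D & C | A) -> (D -> A))) = False, so the formula = True.
Row A=True, B=True, C=False, D=False: (B & (~(D & C | A) -> (D -> A))) = True, so the formula = False.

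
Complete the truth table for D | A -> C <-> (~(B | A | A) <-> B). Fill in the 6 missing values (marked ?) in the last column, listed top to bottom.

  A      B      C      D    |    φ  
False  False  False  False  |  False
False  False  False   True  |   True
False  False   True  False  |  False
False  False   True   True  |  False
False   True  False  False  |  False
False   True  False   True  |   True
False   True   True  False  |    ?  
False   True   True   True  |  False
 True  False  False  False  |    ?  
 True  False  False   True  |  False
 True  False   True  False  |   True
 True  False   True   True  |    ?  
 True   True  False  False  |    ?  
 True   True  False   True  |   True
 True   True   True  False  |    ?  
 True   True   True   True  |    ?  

Row A=False, B=True, C=True, D=False: (D | A -> C) = True, (~(B | A | A) <-> B) = False, so the formula = False.
Row A=True, B=False, C=False, D=False: (D | A -> C) = False, (~(B | A | A) <-> B) = True, so the formula = False.
Row A=True, B=False, C=True, D=True: (D | A -> C) = True, (~(B | A | A) <-> B) = True, so the formula = True.
Row A=True, B=True, C=False, D=False: (D | A -> C) = False, (~(B | A | A) <-> B) = False, so the formula = True.
Row A=True, B=True, C=True, D=False: (D | A -> C) = True, (~(B | A | A) <-> B) = False, so the formula = False.
Row A=True, B=True, C=True, D=True: (D | A -> C) = True, (~(B | A | A) <-> B) = False, so the formula = False.

False, False, True, True, False, False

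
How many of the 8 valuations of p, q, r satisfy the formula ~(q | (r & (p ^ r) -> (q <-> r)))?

1

p | q | r | (p ^ r) | (r & (p ^ r)) | (q <-> r) | ((r & (p ^ r)) -> (q <-> r)) | φ
- | - | - | ------- | ------------- | --------- | ---------------------------- | -
1 | 1 | 1 |    0    |       0       |     1     |              1               | 0
1 | 1 | 0 |    1    |       0       |     0     |              1               | 0
1 | 0 | 1 |    0    |       0       |     0     |              1               | 0
1 | 0 | 0 |    1    |       0       |     1     |              1               | 0
0 | 1 | 1 |    1    |       1       |     1     |              1               | 0
0 | 1 | 0 |    0    |       0       |     0     |              1               | 0
0 | 0 | 1 |    1    |       1       |     0     |              0               | 1
0 | 0 | 0 |    0    |       0       |     1     |              1               | 0
The formula is true on 1 of the 8 rows.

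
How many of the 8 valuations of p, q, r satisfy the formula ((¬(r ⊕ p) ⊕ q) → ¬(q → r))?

p | q | r || (r ⊕ p) | ¬(r ⊕ p) | (¬(r ⊕ p) ⊕ q) | (q → r) | ¬(q → r) | ((¬(r ⊕ p) ⊕ q) → ¬(q → r))
1 | 1 | 1 ||    0    |    1     |       0        |    1    |    0     |              1             
1 | 1 | 0 ||    1    |    0     |       1        |    0    |    1     |              1             
1 | 0 | 1 ||    0    |    1     |       1        |    1    |    0     |              0             
1 | 0 | 0 ||    1    |    0     |       0        |    1    |    0     |              1             
0 | 1 | 1 ||    1    |    0     |       1        |    1    |    0     |              0             
0 | 1 | 0 ||    0    |    1     |       0        |    0    |    1     |              1             
0 | 0 | 1 ||    1    |    0     |       0        |    1    |    0     |              1             
0 | 0 | 0 ||    0    |    1     |       1        |    1    |    0     |              0             
The formula is true on 5 of the 8 rows.

5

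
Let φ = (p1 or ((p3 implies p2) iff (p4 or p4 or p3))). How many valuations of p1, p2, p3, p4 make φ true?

p1 | p2 | p3 | p4 | φ
-- | -- | -- | -- | -
T  | T  | T  | T  | T
T  | T  | T  | F  | T
T  | T  | F  | T  | T
T  | T  | F  | F  | T
T  | F  | T  | T  | T
T  | F  | T  | F  | T
T  | F  | F  | T  | T
T  | F  | F  | F  | T
F  | T  | T  | T  | T
F  | T  | T  | F  | T
F  | T  | F  | T  | T
F  | T  | F  | F  | F
F  | F  | T  | T  | F
F  | F  | T  | F  | F
F  | F  | F  | T  | T
F  | F  | F  | F  | F
The formula is true on 12 of the 16 rows.

12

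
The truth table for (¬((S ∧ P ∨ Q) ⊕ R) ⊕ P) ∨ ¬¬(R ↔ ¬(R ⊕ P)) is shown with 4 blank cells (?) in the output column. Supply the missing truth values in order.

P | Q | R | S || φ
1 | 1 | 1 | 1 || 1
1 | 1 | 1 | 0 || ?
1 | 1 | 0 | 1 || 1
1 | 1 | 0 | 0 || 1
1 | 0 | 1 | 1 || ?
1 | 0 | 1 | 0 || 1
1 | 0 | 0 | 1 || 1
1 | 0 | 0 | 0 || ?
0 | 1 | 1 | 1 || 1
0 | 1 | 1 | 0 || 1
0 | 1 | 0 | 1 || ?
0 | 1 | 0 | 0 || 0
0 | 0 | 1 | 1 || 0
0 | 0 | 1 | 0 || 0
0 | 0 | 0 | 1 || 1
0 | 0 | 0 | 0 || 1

Row P=1, Q=1, R=1, S=0: (¬((S ∧ P ∨ Q) ⊕ R) ⊕ P) = 0, ¬¬(R ↔ ¬(R ⊕ P)) = 1, so the formula = 1.
Row P=1, Q=0, R=1, S=1: (¬((S ∧ P ∨ Q) ⊕ R) ⊕ P) = 0, ¬¬(R ↔ ¬(R ⊕ P)) = 1, so the formula = 1.
Row P=1, Q=0, R=0, S=0: (¬((S ∧ P ∨ Q) ⊕ R) ⊕ P) = 0, ¬¬(R ↔ ¬(R ⊕ P)) = 1, so the formula = 1.
Row P=0, Q=1, R=0, S=1: (¬((S ∧ P ∨ Q) ⊕ R) ⊕ P) = 0, ¬¬(R ↔ ¬(R ⊕ P)) = 0, so the formula = 0.

1, 1, 1, 0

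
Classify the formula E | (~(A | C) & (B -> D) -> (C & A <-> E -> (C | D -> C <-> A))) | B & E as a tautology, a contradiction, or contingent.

A | B | C | D | E || φ
T | T | T | T | T || T
T | T | T | T | F || T
T | T | T | F | T || T
T | T | T | F | F || T
T | T | F | T | T || T
T | T | F | T | F || T
T | T | F | F | T || T
T | T | F | F | F || T
T | F | T | T | T || T
T | F | T | T | F || T
T | F | T | F | T || T
T | F | T | F | F || T
T | F | F | T | T || T
T | F | F | T | F || T
T | F | F | F | T || T
T | F | F | F | F || T
F | T | T | T | T || T
F | T | T | T | F || T
F | T | T | F | T || T
F | T | T | F | F || T
F | T | F | T | T || T
F | T | F | T | F || F
F | T | F | F | T || T
F | T | F | F | F || T
F | F | T | T | T || T
F | F | T | T | F || T
F | F | T | F | T || T
F | F | T | F | F || T
F | F | F | T | T || T
F | F | F | T | F || F
F | F | F | F | T || T
F | F | F | F | F || F
29 of 32 rows are T, so the formula is contingent.

contingent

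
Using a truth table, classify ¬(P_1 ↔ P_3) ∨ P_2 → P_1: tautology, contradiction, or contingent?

contingent

P_1 | P_2 | P_3 | ((¬(P_1 ↔ P_3) ∨ P_2) → P_1)
--- | --- | --- | ----------------------------
 0  |  0  |  0  |              1              
 0  |  0  |  1  |              0              
 0  |  1  |  0  |              0              
 0  |  1  |  1  |              0              
 1  |  0  |  0  |              1              
 1  |  0  |  1  |              1              
 1  |  1  |  0  |              1              
 1  |  1  |  1  |              1              
5 of 8 rows are 1, so the formula is contingent.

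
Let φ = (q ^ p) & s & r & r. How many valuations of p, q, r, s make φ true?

p | q | r | s | (q ^ p) | ((q ^ p) & s & r & r)
- | - | - | - | ------- | ---------------------
0 | 0 | 0 | 0 |    0    |           0          
0 | 0 | 0 | 1 |    0    |           0          
0 | 0 | 1 | 0 |    0    |           0          
0 | 0 | 1 | 1 |    0    |           0          
0 | 1 | 0 | 0 |    1    |           0          
0 | 1 | 0 | 1 |    1    |           0          
0 | 1 | 1 | 0 |    1    |           0          
0 | 1 | 1 | 1 |    1    |           1          
1 | 0 | 0 | 0 |    1    |           0          
1 | 0 | 0 | 1 |    1    |           0          
1 | 0 | 1 | 0 |    1    |           0          
1 | 0 | 1 | 1 |    1    |           1          
1 | 1 | 0 | 0 |    0    |           0          
1 | 1 | 0 | 1 |    0    |           0          
1 | 1 | 1 | 0 |    0    |           0          
1 | 1 | 1 | 1 |    0    |           0          
The formula is true on 2 of the 16 rows.

2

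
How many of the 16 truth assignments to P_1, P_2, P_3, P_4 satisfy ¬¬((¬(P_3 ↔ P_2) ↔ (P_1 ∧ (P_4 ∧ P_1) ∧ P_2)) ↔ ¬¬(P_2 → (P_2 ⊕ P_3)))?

6

P_1  P_2  P_3  P_4  |  φ
 T    T    T    T   |  T
 T    T    T    F   |  F
 T    T    F    T   |  T
 T    T    F    F   |  F
 T    F    T    T   |  F
 T    F    T    F   |  F
 T    F    F    T   |  T
 T    F    F    F   |  T
 F    T    T    T   |  F
 F    T    T    F   |  F
 F    T    F    T   |  F
 F    T    F    F   |  F
 F    F    T    T   |  F
 F    F    T    F   |  F
 F    F    F    T   |  T
 F    F    F    F   |  T
The formula is true on 6 of the 16 rows.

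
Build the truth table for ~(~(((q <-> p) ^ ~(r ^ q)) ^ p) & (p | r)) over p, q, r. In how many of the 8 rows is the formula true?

p  q  r     (q <-> p)  (r ^ q)  ~(r ^ q)  ((q <-> p) ^ ~(r ^ q))  (((q <-> p) ^ ~(r ^ q)) ^ p)  (p | r)  φ
0  0  0         1         0        1                0                          0                   0     1
0  0  1         1         1        0                1                          1                   1     1
0  1  0         0         1        0                0                          0                   0     1
0  1  1         0         0        1                1                          1                   1     1
1  0  0         0         0        1                1                          0                   1     0
1  0  1         0         1        0                0                          1                   1     1
1  1  0         1         1        0                1                          0                   1     0
1  1  1         1         0        1                0                          1                   1     1
The formula is true on 6 of the 8 rows.

6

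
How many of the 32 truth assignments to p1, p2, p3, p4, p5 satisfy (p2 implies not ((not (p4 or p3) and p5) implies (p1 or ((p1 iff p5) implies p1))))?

16

  p1  |   p2  |   p3  |   p4  |   p5  |   φ  
----- | ----- | ----- | ----- | ----- | -----
 True |  True |  True |  True |  True | False
 True |  True |  True |  True | False | False
 True |  True |  True | False |  True | False
 True |  True |  True | False | False | False
 True |  True | False |  True |  True | False
 True |  True | False |  True | False | False
 True |  True | False | False |  True | False
 True |  True | False | False | False | False
 True | False |  True |  True |  True |  True
 True | False |  True |  True | False |  True
 True | False |  True | False |  True |  True
 True | False |  True | False | False |  True
 True | False | False |  True |  True |  True
 True | False | False |  True | False |  True
 True | False | False | False |  True |  True
 True | False | False | False | False |  True
False |  True |  True |  True |  True | False
False |  True |  True |  True | False | False
False |  True |  True | False |  True | False
False |  True |  True | False | False | False
False |  True | False |  True |  True | False
False |  True | False |  True | False | False
False |  True | False | False |  True | False
False |  True | False | False | False | False
False | False |  True |  True |  True |  True
False | False |  True |  True | False |  True
False | False |  True | False |  True |  True
False | False |  True | False | False |  True
False | False | False |  True |  True |  True
False | False | False |  True | False |  True
False | False | False | False |  True |  True
False | False | False | False | False |  True
The formula is true on 16 of the 32 rows.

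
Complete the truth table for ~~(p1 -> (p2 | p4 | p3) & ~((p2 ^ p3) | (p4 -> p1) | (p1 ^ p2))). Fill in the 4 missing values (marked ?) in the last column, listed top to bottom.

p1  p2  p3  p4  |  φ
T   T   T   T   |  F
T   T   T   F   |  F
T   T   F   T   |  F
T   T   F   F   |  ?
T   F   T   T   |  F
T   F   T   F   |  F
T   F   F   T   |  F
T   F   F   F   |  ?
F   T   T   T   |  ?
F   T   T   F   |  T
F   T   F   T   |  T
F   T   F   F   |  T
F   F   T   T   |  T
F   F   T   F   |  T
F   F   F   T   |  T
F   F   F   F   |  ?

Row p1=T, p2=T, p3=F, p4=F: (p1 -> (p2 | p4 | p3) & ~((p2 ^ p3) | (p4 -> p1) | (p1 ^ p2))) = F, ~(p1 -> (p2 | p4 | p3) & ~((p2 ^ p3) | (p4 -> p1) | (p1 ^ p2))) = T, so the formula = F.
Row p1=T, p2=F, p3=F, p4=F: (p1 -> (p2 | p4 | p3) & ~((p2 ^ p3) | (p4 -> p1) | (p1 ^ p2))) = F, ~(p1 -> (p2 | p4 | p3) & ~((p2 ^ p3) | (p4 -> p1) | (p1 ^ p2))) = T, so the formula = F.
Row p1=F, p2=T, p3=T, p4=T: (p1 -> (p2 | p4 | p3) & ~((p2 ^ p3) | (p4 -> p1) | (p1 ^ p2))) = T, ~(p1 -> (p2 | p4 | p3) & ~((p2 ^ p3) | (p4 -> p1) | (p1 ^ p2))) = F, so the formula = T.
Row p1=F, p2=F, p3=F, p4=F: (p1 -> (p2 | p4 | p3) & ~((p2 ^ p3) | (p4 -> p1) | (p1 ^ p2))) = T, ~(p1 -> (p2 | p4 | p3) & ~((p2 ^ p3) | (p4 -> p1) | (p1 ^ p2))) = F, so the formula = T.

F, F, T, T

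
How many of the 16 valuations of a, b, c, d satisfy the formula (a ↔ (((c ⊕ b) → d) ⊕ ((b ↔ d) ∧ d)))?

  a   |   b   |   c   |   d   || (c ⊕ b) | ((c ⊕ b) → d) | (b ↔ d) | ((b ↔ d) ∧ d) |   φ  
 True |  True |  True |  True ||  False  |      True     |   True  |      True     | False
 True |  True |  True | False ||  False  |      True     |  False  |     False     |  True
 True |  True | False |  True ||   True  |      True     |   True  |      True     | False
 True |  True | False | False ||   True  |     False     |  False  |     False     | False
 True | False |  True |  True ||   True  |      True     |  False  |     False     |  True
 True | False |  True | False ||   True  |     False     |   True  |     False     | False
 True | False | False |  True ||  False  |      True     |  False  |     False     |  True
 True | False | False | False ||  False  |      True     |   True  |     False     |  True
False |  True |  True |  True ||  False  |      True     |   True  |      True     |  True
False |  True |  True | False ||  False  |      True     |  False  |     False     | False
False |  True | False |  True ||   True  |      True     |   True  |      True     |  True
False |  True | False | False ||   True  |     False     |  False  |     False     |  True
False | False |  True |  True ||   True  |      True     |  False  |     False     | False
False | False |  True | False ||   True  |     False     |   True  |     False     |  True
False | False | False |  True ||  False  |      True     |  False  |     False     | False
False | False | False | False ||  False  |      True     |   True  |     False     | False
The formula is true on 8 of the 16 rows.

8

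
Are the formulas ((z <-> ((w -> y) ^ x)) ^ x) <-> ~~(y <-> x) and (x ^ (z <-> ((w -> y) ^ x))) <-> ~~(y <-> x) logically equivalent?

equivalent

x | y | z | w | φ | ψ
- | - | - | - | - | -
T | T | T | T | T | T
T | T | T | F | T | T
T | T | F | T | F | F
T | T | F | F | F | F
T | F | T | T | T | T
T | F | T | F | F | F
T | F | F | T | F | F
T | F | F | F | T | T
F | T | T | T | F | F
F | T | T | F | F | F
F | T | F | T | T | T
F | T | F | F | T | T
F | F | T | T | F | F
F | F | T | F | T | T
F | F | F | T | T | T
F | F | F | F | F | F
The columns for φ and ψ agree on every row, so they are logically equivalent.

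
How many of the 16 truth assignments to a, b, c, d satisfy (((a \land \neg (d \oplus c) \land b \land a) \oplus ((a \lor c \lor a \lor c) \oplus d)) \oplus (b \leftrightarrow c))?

6

a | b | c | d | (d \oplus c) | \neg (d \oplus c) | (a \lor c \lor a \lor c) | (b \leftrightarrow c) | φ
- | - | - | - | ------------ | ----------------- | ------------------------ | --------------------- | -
F | F | F | F |      F       |         T         |            F             |           T           | T
F | F | F | T |      T       |         F         |            F             |           T           | F
F | F | T | F |      T       |         F         |            T             |           F           | T
F | F | T | T |      F       |         T         |            T             |           F           | F
F | T | F | F |      F       |         T         |            F             |           F           | F
F | T | F | T |      T       |         F         |            F             |           F           | T
F | T | T | F |      T       |         F         |            T             |           T           | F
F | T | T | T |      F       |         T         |            T             |           T           | T
T | F | F | F |      F       |         T         |            T             |           T           | F
T | F | F | T |      T       |         F         |            T             |           T           | T
T | F | T | F |      T       |         F         |            T             |           F           | T
T | F | T | T |      F       |         T         |            T             |           F           | F
T | T | F | F |      F       |         T         |            T             |           F           | F
T | T | F | T |      T       |         F         |            T             |           F           | F
T | T | T | F |      T       |         F         |            T             |           T           | F
T | T | T | T |      F       |         T         |            T             |           T           | F
The formula is true on 6 of the 16 rows.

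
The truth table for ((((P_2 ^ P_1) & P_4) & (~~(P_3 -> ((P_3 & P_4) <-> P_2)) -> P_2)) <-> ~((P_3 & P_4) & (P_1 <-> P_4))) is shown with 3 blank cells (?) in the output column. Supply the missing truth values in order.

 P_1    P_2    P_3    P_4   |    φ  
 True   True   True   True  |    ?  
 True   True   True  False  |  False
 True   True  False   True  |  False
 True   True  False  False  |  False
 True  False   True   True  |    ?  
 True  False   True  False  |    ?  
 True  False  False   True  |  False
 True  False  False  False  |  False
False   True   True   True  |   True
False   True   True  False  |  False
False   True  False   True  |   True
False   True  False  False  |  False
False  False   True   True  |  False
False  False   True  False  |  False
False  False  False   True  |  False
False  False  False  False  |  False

Row P_1=True, P_2=True, P_3=True, P_4=True: (((P_2 ^ P_1) & P_4) & (~~(P_3 -> ((P_3 & P_4) <-> P_2)) -> P_2)) = False, ~((P_3 & P_4) & (P_1 <-> P_4)) = False, so the formula = True.
Row P_1=True, P_2=False, P_3=True, P_4=True: (((P_2 ^ P_1) & P_4) & (~~(P_3 -> ((P_3 & P_4) <-> P_2)) -> P_2)) = True, ~((P_3 & P_4) & (P_1 <-> P_4)) = False, so the formula = False.
Row P_1=True, P_2=False, P_3=True, P_4=False: (((P_2 ^ P_1) & P_4) & (~~(P_3 -> ((P_3 & P_4) <-> P_2)) -> P_2)) = False, ~((P_3 & P_4) & (P_1 <-> P_4)) = True, so the formula = False.

True, False, False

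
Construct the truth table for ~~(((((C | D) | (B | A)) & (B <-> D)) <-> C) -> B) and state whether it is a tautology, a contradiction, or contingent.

contingent

A  B  C  D     (C | D)  (B | A)  ((C | D) | (B | A))  (B <-> D)  φ
F  F  F  F        F        F              F               T      F
F  F  F  T        T        F              T               F      F
F  F  T  F        T        F              T               T      F
F  F  T  T        T        F              T               F      T
F  T  F  F        F        T              T               F      T
F  T  F  T        T        T              T               T      T
F  T  T  F        T        T              T               F      T
F  T  T  T        T        T              T               T      T
T  F  F  F        F        T              T               T      T
T  F  F  T        T        T              T               F      F
T  F  T  F        T        T              T               T      F
T  F  T  T        T        T              T               F      T
T  T  F  F        F        T              T               F      T
T  T  F  T        T        T              T               T      T
T  T  T  F        T        T              T               F      T
T  T  T  T        T        T              T               T      T
11 of 16 rows are T, so the formula is contingent.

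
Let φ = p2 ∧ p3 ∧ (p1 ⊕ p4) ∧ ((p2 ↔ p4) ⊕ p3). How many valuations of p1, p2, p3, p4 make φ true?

1

p1 | p2 | p3 | p4 | (p1 ⊕ p4) | (p2 ↔ p4) | ((p2 ↔ p4) ⊕ p3) | φ
-- | -- | -- | -- | --------- | --------- | ---------------- | -
T  | T  | T  | T  |     F     |     T     |        F         | F
T  | T  | T  | F  |     T     |     F     |        T         | T
T  | T  | F  | T  |     F     |     T     |        T         | F
T  | T  | F  | F  |     T     |     F     |        F         | F
T  | F  | T  | T  |     F     |     F     |        T         | F
T  | F  | T  | F  |     T     |     T     |        F         | F
T  | F  | F  | T  |     F     |     F     |        F         | F
T  | F  | F  | F  |     T     |     T     |        T         | F
F  | T  | T  | T  |     T     |     T     |        F         | F
F  | T  | T  | F  |     F     |     F     |        T         | F
F  | T  | F  | T  |     T     |     T     |        T         | F
F  | T  | F  | F  |     F     |     F     |        F         | F
F  | F  | T  | T  |     T     |     F     |        T         | F
F  | F  | T  | F  |     F     |     T     |        F         | F
F  | F  | F  | T  |     T     |     F     |        F         | F
F  | F  | F  | F  |     F     |     T     |        T         | F
The formula is true on 1 of the 16 rows.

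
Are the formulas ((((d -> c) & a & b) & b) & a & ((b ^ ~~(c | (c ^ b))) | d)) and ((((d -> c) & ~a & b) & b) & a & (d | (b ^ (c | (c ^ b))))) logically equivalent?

a | b | c | d || φ | ψ
0 | 0 | 0 | 0 || 0 | 0
0 | 0 | 0 | 1 || 0 | 0
0 | 0 | 1 | 0 || 0 | 0
0 | 0 | 1 | 1 || 0 | 0
0 | 1 | 0 | 0 || 0 | 0
0 | 1 | 0 | 1 || 0 | 0
0 | 1 | 1 | 0 || 0 | 0
0 | 1 | 1 | 1 || 0 | 0
1 | 0 | 0 | 0 || 0 | 0
1 | 0 | 0 | 1 || 0 | 0
1 | 0 | 1 | 0 || 0 | 0
1 | 0 | 1 | 1 || 0 | 0
1 | 1 | 0 | 0 || 0 | 0
1 | 1 | 0 | 1 || 0 | 0
1 | 1 | 1 | 0 || 0 | 0
1 | 1 | 1 | 1 || 1 | 0
The columns differ at a=1, b=1, c=1, d=1 (φ=1, ψ=0), so they are not equivalent.

not equivalent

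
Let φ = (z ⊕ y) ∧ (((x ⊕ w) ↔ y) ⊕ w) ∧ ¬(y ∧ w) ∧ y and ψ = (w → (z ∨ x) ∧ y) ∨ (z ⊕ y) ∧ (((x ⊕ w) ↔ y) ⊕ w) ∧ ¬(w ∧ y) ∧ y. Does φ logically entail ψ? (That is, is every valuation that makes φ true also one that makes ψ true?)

yes

x | y | z | w || φ | ψ
T | T | T | T || F | T
T | T | T | F || F | T
T | T | F | T || F | T
T | T | F | F || T | T
T | F | T | T || F | F
T | F | T | F || F | T
T | F | F | T || F | F
T | F | F | F || F | T
F | T | T | T || F | T
F | T | T | F || F | T
F | T | F | T || F | F
F | T | F | F || F | T
F | F | T | T || F | F
F | F | T | F || F | T
F | F | F | T || F | F
F | F | F | F || F | T
In every row where φ is true, ψ is also true, so φ ⊨ ψ.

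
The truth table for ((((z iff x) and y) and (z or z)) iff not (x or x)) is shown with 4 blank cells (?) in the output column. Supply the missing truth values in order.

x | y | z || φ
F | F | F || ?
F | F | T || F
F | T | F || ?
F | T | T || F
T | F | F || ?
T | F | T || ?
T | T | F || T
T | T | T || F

Row x=F, y=F, z=F: (((z iff x) and y) and (z or z)) = F, not (x or x) = T, so the formula = F.
Row x=F, y=T, z=F: (((z iff x) and y) and (z or z)) = F, not (x or x) = T, so the formula = F.
Row x=T, y=F, z=F: (((z iff x) and y) and (z or z)) = F, not (x or x) = F, so the formula = T.
Row x=T, y=F, z=T: (((z iff x) and y) and (z or z)) = F, not (x or x) = F, so the formula = T.

F, F, T, T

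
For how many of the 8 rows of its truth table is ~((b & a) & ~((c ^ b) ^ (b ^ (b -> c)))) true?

a | b | c || (b & a) | (c ^ b) | (b -> c) | (b ^ (b -> c)) | ((c ^ b) ^ (b ^ (b -> c))) | ~((c ^ b) ^ (b ^ (b -> c))) | φ
T | T | T ||    T    |    F    |    T     |       F        |             F              |              T              | F
T | T | F ||    T    |    T    |    F     |       T        |             F              |              T              | F
T | F | T ||    F    |    T    |    T     |       T        |             F              |              T              | T
T | F | F ||    F    |    F    |    T     |       T        |             T              |              F              | T
F | T | T ||    F    |    F    |    T     |       F        |             F              |              T              | T
F | T | F ||    F    |    T    |    F     |       T        |             F              |              T              | T
F | F | T ||    F    |    T    |    T     |       T        |             F              |              T              | T
F | F | F ||    F    |    F    |    T     |       T        |             T              |              F              | T
The formula is true on 6 of the 8 rows.

6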